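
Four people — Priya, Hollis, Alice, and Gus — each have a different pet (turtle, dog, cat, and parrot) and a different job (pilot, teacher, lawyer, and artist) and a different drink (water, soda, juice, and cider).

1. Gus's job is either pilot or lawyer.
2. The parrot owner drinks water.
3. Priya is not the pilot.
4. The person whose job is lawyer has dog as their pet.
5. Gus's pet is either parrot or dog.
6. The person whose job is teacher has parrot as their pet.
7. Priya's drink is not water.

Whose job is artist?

Priya

Clue 1 rules out Gus for the one with job artist.
With clues 1–7, Alice and Hollis are impossible for the one with job artist.
That leaves Priya.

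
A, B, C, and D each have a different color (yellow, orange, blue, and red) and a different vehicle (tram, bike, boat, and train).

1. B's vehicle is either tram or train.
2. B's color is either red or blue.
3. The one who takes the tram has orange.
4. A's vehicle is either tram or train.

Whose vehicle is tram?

A

With clues 1–3, B is impossible for the one with vehicle tram.
With clues 1–4, C and D are impossible for the one with vehicle tram.
That leaves A.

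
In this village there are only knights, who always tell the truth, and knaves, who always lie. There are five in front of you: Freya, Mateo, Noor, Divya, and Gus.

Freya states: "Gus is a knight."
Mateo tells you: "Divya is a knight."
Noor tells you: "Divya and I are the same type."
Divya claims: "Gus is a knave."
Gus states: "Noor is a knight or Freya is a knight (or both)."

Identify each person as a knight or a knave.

Consider Freya. Suppose Freya is a knight.
Then no assignment of the remaining roles makes every statement match its speaker's type — contradiction.
So Freya is a knave.
Consider Mateo. Suppose Mateo is a knave.
Then no assignment of the remaining roles makes every statement match its speaker's type — contradiction.
So Mateo is a knight.
Consider Noor. Suppose Noor is a knight.
Then no assignment of the remaining roles makes every statement match its speaker's type — contradiction.
So Noor is a knave.
With that fixed, Gus's statement is false, so Gus is a knave.
With that fixed, Divya's statement is true, so Divya is a knight.

Freya: knave, Mateo: knight, Noor: knave, Divya: knight, Gus: knave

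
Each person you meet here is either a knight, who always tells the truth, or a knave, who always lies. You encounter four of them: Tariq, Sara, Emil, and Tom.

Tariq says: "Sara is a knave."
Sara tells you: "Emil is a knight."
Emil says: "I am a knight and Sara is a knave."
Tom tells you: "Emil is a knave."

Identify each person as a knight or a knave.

Tariq: knight, Sara: knave, Emil: knave, Tom: knight

Consider Tariq. Suppose Tariq is a knave.
Then no assignment of the remaining roles makes every statement match its speaker's type — contradiction.
So Tariq is a knight.
Consider Sara. Suppose Sara is a knight.
Then Tariq's statement comes out false, contradicting Tariq being a knight.
So Sara is a knave.
Consider Emil. Suppose Emil is a knight.
Then Sara's statement comes out true, contradicting Sara being a knave.
So Emil is a knave.
With that fixed, Tom's statement is true, so Tom is a knight.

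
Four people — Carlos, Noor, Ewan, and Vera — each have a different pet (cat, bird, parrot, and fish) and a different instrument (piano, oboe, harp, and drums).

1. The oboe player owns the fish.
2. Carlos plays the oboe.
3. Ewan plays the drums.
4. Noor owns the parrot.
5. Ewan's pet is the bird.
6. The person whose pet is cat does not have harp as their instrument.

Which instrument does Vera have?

piano

With clues 1–2, oboe is impossible for Vera's instrument.
With clues 1–3, drums is impossible for Vera's instrument.
With clues 1–6, harp is impossible for Vera's instrument.
That leaves piano.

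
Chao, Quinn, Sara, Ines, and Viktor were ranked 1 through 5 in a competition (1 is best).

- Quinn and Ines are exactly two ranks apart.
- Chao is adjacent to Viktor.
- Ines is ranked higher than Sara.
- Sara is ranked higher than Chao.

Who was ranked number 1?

With clues 1–2, Sara is ruled out for rank 1.
With clues 1–3, Quinn is ruled out for rank 1.
With clues 1–4, Chao and Viktor are ruled out for rank 1.
So rank 1 is Ines.

Ines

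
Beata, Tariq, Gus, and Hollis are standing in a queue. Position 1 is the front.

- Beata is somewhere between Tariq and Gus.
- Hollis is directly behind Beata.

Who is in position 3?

With clues 1–2, Beata, Gus, and Tariq are ruled out for position 3.
So position 3 is Hollis.

Hollis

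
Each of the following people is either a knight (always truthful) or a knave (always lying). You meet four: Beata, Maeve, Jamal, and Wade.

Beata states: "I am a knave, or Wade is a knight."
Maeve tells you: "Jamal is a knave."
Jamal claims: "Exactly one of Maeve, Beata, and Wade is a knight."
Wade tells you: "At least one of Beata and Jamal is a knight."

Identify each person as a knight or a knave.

Beata: knight, Maeve: knight, Jamal: knave, Wade: knight

Consider Beata. Suppose Beata is a knave.
Then Beata's own statement would have to be false, but it can't be — contradiction.
So Beata is a knight.
With that fixed, Wade's statement is true, so Wade is a knight.
With that fixed, Jamal's statement is false, so Jamal is a knave.
With that fixed, Maeve's statement is true, so Maeve is a knight.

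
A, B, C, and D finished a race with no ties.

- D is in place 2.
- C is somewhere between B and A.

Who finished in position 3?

With clue 1, D is ruled out for place 3.
With clues 1–2, A and B are ruled out for place 3.
So place 3 is C.

C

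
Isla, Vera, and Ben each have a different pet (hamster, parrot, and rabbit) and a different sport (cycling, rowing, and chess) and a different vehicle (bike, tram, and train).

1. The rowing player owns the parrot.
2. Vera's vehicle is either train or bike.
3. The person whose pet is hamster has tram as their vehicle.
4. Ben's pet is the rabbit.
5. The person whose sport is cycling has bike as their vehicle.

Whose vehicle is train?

Vera

With clues 1–4, Isla is impossible for the one with vehicle train.
With clues 1–5, Ben is impossible for the one with vehicle train.
That leaves Vera.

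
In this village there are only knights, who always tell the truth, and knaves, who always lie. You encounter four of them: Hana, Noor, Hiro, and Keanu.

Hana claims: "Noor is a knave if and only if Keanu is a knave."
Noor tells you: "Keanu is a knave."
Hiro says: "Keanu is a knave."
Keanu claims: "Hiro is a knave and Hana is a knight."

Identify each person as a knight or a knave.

Consider Hana. Suppose Hana is a knight.
Then no assignment of the remaining roles makes every statement match its speaker's type — contradiction.
So Hana is a knave.
With that fixed, Keanu's statement is false, so Keanu is a knave.
With that fixed, Noor's statement is true, so Noor is a knight.
With that fixed, Hiro's statement is true, so Hiro is a knight.

Hana: knave, Noor: knight, Hiro: knight, Keanu: knave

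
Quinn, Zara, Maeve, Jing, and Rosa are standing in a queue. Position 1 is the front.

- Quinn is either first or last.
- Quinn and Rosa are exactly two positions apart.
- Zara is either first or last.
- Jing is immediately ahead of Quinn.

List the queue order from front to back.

Zara, Maeve, Rosa, Jing, Quinn

From clue 1: Quinn is in {1,5}.
From clues 1–2: Rosa → position 3.
From clues 1–3: Quinn is in {1,5}.
From clues 1–4: Zara → position 1, Maeve → position 2, Jing → position 4, Quinn → position 5.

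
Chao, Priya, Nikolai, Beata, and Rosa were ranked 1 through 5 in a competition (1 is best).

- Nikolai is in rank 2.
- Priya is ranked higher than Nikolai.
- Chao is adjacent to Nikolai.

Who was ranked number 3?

Chao

With clue 1, Nikolai is ruled out for rank 3.
With clues 1–2, Priya is ruled out for rank 3.
With clues 1–3, Beata and Rosa are ruled out for rank 3.
So rank 3 is Chao.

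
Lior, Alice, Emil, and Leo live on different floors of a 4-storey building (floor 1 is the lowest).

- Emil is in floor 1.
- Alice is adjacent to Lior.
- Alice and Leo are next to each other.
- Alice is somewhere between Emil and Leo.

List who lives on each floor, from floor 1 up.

From clue 1: Emil → floor 1.
From clues 1–2: Leo is in {2,4}.
From clues 1–3: Alice → floor 3.
From clues 1–4: Lior → floor 2, Leo → floor 4.

Emil, Lior, Alice, Leo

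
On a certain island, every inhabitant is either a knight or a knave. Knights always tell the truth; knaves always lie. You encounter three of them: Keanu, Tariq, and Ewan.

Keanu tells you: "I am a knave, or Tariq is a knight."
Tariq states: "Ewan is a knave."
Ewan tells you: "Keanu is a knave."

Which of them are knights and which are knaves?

Keanu: knight, Tariq: knight, Ewan: knave

Consider Keanu. Suppose Keanu is a knave.
Then Keanu's own statement would have to be false, but it can't be — contradiction.
So Keanu is a knight.
With that fixed, Ewan's statement is false, so Ewan is a knave.
With that fixed, Tariq's statement is true, so Tariq is a knight.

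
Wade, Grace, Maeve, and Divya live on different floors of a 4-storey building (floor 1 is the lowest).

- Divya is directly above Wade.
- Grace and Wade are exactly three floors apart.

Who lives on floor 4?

Grace

With clue 1, Wade is ruled out for floor 4.
With clues 1–2, Divya and Maeve are ruled out for floor 4.
So floor 4 is Grace.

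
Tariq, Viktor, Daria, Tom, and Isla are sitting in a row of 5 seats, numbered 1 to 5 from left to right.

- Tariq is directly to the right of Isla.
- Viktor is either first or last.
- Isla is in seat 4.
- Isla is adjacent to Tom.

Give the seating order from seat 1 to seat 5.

From clue 1: Tariq is in {2,3,4,5}.
From clues 1–2: Viktor is in {1,5}.
From clues 1–3: Viktor → seat 1, Isla → seat 4, Tariq → seat 5.
From clues 1–4: Daria → seat 2, Tom → seat 3.

Viktor, Daria, Tom, Isla, Tariq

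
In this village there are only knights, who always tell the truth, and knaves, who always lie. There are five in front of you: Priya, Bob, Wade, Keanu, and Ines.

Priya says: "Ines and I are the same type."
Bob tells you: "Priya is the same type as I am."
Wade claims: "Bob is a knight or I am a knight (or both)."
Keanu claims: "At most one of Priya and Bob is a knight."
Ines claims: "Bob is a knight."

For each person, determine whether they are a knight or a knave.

Priya: knight, Bob: knight, Wade: knight, Keanu: knave, Ines: knight

Consider Priya. Suppose Priya is a knave.
Then whichever role Bob has, Bob's statement has the wrong truth value — contradiction.
So Priya is a knight.
Consider Bob. Suppose Bob is a knave.
Then no assignment of the remaining roles makes every statement match its speaker's type — contradiction.
So Bob is a knight.
With that fixed, Wade's statement is true, so Wade is a knight.
With that fixed, Keanu's statement is false, so Keanu is a knave.
With that fixed, Ines's statement is true, so Ines is a knight.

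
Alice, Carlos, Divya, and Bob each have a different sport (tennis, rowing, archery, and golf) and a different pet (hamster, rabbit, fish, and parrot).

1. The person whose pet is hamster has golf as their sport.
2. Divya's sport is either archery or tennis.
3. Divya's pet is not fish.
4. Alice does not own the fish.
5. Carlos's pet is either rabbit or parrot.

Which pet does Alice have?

With clues 1–4, fish is impossible for Alice's pet.
With clues 1–5, parrot and rabbit are impossible for Alice's pet.
That leaves hamster.

hamster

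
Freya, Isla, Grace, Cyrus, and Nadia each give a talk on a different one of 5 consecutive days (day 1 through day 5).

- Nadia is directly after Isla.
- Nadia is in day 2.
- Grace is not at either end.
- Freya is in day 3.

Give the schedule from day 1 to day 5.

Isla, Nadia, Freya, Grace, Cyrus

From clue 1: Isla is in {1,2,3,4}.
From clues 1–2: Isla → day 1, Nadia → day 2.
From clues 1–3: Grace is in {3,4}.
From clues 1–4: Freya → day 3, Grace → day 4, Cyrus → day 5.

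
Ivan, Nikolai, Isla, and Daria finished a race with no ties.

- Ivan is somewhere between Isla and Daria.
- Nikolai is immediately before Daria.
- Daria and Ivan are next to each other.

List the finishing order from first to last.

From clue 1: Ivan is in {2,3}.
From clues 1–3: Nikolai → place 1, Daria → place 2, Ivan → place 3, Isla → place 4.

Nikolai, Daria, Ivan, Isla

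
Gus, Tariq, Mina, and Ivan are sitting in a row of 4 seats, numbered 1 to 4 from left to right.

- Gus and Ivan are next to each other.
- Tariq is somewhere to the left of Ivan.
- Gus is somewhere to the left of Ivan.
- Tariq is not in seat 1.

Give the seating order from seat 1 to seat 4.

From clues 1–2: Tariq is in {1,2}.
From clues 1–3: Gus is in {2,3}.
From clues 1–4: Mina → seat 1, Tariq → seat 2, Gus → seat 3, Ivan → seat 4.

Mina, Tariq, Gus, Ivan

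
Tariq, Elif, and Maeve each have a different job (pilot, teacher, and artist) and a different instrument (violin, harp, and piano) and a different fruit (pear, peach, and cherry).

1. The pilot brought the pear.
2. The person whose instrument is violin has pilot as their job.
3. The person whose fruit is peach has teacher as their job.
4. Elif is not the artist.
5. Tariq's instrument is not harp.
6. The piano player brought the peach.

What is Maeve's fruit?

cherry

With clues 1–6, peach and pear are impossible for Maeve's fruit.
That leaves cherry.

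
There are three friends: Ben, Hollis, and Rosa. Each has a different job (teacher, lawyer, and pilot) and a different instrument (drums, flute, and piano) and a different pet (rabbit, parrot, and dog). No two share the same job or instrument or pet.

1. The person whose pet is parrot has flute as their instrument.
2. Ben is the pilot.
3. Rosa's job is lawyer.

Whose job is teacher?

Hollis

With clues 1–2, Ben is impossible for the one with job teacher.
With clues 1–3, Rosa is impossible for the one with job teacher.
That leaves Hollis.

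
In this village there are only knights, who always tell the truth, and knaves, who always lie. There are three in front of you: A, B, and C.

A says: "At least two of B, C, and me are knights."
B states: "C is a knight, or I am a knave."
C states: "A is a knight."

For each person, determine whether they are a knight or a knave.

Consider A. Suppose A is a knave.
Then no assignment of the remaining roles makes every statement match its speaker's type — contradiction.
So A is a knight.
With that fixed, C's statement is true, so C is a knight.
With that fixed, B's statement is true, so B is a knight.

A: knight, B: knight, C: knight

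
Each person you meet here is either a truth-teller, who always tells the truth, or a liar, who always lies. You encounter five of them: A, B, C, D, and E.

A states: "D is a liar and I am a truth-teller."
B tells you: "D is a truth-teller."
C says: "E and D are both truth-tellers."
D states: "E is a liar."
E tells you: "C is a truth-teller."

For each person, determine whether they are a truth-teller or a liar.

A: liar, B: truth-teller, C: liar, D: truth-teller, E: liar

Consider A. Suppose A is a truth-teller.
Then no assignment of the remaining roles makes every statement match its speaker's type — contradiction.
So A is a liar.
Consider B. Suppose B is a liar.
Then no assignment of the remaining roles makes every statement match its speaker's type — contradiction.
So B is a truth-teller.
Consider C. Suppose C is a truth-teller.
Then no assignment of the remaining roles makes every statement match its speaker's type — contradiction.
So C is a liar.
With that fixed, E's statement is false, so E is a liar.
With that fixed, D's statement is true, so D is a truth-teller.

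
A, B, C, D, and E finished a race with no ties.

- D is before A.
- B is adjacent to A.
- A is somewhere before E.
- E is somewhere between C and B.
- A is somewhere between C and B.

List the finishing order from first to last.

D, B, A, E, C

From clue 1: A is in {2,3,4,5}.
From clues 1–2: D is in {1,2,3}.
From clues 1–3: D is in {1,2}.
From clues 1–4: D → place 1, E → place 4, C → place 5.
From clues 1–5: B → place 2, A → place 3.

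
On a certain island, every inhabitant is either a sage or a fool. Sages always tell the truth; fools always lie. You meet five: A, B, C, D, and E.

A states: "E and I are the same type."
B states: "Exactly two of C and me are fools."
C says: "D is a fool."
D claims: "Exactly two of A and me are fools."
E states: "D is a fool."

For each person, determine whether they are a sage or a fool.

Consider A. Suppose A is a fool.
Then whichever role D has, D's statement has the wrong truth value — contradiction.
So A is a sage.
With that fixed, D's statement is false, so D is a fool.
With that fixed, E's statement is true, so E is a sage.
With that fixed, C's statement is true, so C is a sage.
With that fixed, B's statement is false, so B is a fool.

A: sage, B: fool, C: sage, D: fool, E: sage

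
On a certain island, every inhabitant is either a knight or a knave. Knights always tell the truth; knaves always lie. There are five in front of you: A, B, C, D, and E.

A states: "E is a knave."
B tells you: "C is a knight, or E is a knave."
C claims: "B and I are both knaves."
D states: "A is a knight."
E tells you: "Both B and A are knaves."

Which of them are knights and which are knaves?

Consider A. Suppose A is a knave.
Then no assignment of the remaining roles makes every statement match its speaker's type — contradiction.
So A is a knight.
With that fixed, D's statement is true, so D is a knight.
With that fixed, E's statement is false, so E is a knave.
With that fixed, B's statement is true, so B is a knight.
With that fixed, C's statement is false, so C is a knave.

A: knight, B: knight, C: knave, D: knight, E: knave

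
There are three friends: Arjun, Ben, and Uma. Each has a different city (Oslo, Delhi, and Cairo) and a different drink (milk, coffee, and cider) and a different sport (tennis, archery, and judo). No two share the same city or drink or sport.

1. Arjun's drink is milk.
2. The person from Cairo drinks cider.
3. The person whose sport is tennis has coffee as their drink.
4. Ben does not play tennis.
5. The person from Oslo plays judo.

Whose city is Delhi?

With clues 1–4, Ben is impossible for the one with city Delhi.
With clues 1–5, Arjun is impossible for the one with city Delhi.
That leaves Uma.

Uma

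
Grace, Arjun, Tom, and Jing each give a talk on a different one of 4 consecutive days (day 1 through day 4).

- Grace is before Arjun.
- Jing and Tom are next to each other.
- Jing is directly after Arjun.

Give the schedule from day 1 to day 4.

From clue 1: Grace is in {1,2,3}.
From clues 1–2: Grace is in {1,3}.
From clues 1–3: Grace → day 1, Arjun → day 2, Jing → day 3, Tom → day 4.

Grace, Arjun, Jing, Tom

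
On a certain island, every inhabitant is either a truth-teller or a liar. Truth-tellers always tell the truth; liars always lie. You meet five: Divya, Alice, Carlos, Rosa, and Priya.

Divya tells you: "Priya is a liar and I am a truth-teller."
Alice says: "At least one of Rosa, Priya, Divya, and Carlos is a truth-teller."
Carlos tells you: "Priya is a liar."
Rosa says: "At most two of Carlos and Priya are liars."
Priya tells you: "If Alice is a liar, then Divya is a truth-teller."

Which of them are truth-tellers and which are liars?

Divya: liar, Alice: truth-teller, Carlos: liar, Rosa: truth-teller, Priya: truth-teller

Regardless of anyone's role, Rosa's statement is true, so Rosa is a truth-teller.
With that fixed, Alice's statement is true, so Alice is a truth-teller.
With that fixed, Priya's statement is true, so Priya is a truth-teller.
With that fixed, Divya's statement is false, so Divya is a liar.
With that fixed, Carlos's statement is false, so Carlos is a liar.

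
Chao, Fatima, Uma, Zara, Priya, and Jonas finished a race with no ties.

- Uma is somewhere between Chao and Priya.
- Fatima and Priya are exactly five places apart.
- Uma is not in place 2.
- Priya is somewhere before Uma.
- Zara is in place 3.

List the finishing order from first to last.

From clue 1: Uma is in {2,3,4,5}.
From clues 1–2: Fatima is in {1,6}.
From clues 1–4: Priya → place 1, Fatima → place 6.
From clues 1–5: Jonas → place 2, Zara → place 3, Uma → place 4, Chao → place 5.

Priya, Jonas, Zara, Uma, Chao, Fatima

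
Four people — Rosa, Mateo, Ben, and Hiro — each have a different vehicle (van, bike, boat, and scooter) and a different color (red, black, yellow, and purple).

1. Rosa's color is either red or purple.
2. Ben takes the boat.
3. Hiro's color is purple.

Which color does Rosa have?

red

Clue 1 rules out black and yellow for Rosa's color.
With clues 1–3, purple is impossible for Rosa's color.
That leaves red.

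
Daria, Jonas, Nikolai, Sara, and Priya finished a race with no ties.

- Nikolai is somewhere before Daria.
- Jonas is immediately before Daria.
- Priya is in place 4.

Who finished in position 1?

Nikolai

With clue 1, Daria is ruled out for place 1.
With clues 1–2, Jonas is ruled out for place 1.
With clues 1–3, Priya and Sara are ruled out for place 1.
So place 1 is Nikolai.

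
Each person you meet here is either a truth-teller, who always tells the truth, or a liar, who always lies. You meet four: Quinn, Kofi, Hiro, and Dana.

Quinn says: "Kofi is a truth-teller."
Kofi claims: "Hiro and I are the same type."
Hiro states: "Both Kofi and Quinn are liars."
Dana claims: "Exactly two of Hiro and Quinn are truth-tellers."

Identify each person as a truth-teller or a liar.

Consider Quinn. Suppose Quinn is a truth-teller.
Then no assignment of the remaining roles makes every statement match its speaker's type — contradiction.
So Quinn is a liar.
With that fixed, Dana's statement is false, so Dana is a liar.
Consider Kofi. Suppose Kofi is a truth-teller.
Then Quinn's statement comes out true, contradicting Quinn being a liar.
So Kofi is a liar.
With that fixed, Hiro's statement is true, so Hiro is a truth-teller.

Quinn: liar, Kofi: liar, Hiro: truth-teller, Dana: liar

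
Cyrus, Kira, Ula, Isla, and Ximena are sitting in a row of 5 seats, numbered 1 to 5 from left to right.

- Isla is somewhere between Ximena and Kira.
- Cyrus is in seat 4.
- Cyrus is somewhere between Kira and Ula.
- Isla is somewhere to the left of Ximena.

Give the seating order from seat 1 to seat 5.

Kira, Isla, Ximena, Cyrus, Ula

From clue 1: Isla is in {2,3,4}.
From clues 1–2: Cyrus → seat 4.
From clues 1–3: Isla is in {2,3}.
From clues 1–4: Kira → seat 1, Isla → seat 2, Ximena → seat 3, Ula → seat 5.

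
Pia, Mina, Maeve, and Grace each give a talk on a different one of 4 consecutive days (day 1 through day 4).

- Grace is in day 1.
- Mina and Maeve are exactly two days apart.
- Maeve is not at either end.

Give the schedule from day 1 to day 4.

From clue 1: Grace → day 1.
From clues 1–2: Pia → day 3.
From clues 1–3: Maeve → day 2, Mina → day 4.

Grace, Maeve, Pia, Mina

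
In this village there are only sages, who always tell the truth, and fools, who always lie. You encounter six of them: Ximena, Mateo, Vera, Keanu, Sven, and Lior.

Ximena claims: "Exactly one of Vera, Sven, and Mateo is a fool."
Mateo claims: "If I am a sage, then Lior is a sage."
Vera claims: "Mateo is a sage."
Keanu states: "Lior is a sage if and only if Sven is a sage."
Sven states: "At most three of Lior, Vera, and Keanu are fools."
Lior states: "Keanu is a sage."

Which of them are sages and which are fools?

Ximena: fool, Mateo: sage, Vera: sage, Keanu: sage, Sven: sage, Lior: sage

Regardless of anyone's role, Sven's statement is true, so Sven is a sage.
Consider Ximena. Suppose Ximena is a sage.
Then no assignment of the remaining roles makes every statement match its speaker's type — contradiction.
So Ximena is a fool.
Consider Mateo. Suppose Mateo is a fool.
Then Mateo's own statement would have to be false, but it can't be — contradiction.
So Mateo is a sage.
With that fixed, Vera's statement is true, so Vera is a sage.
Consider Keanu. Suppose Keanu is a fool.
Then no assignment of the remaining roles makes every statement match its speaker's type — contradiction.
So Keanu is a sage.
With that fixed, Lior's statement is true, so Lior is a sage.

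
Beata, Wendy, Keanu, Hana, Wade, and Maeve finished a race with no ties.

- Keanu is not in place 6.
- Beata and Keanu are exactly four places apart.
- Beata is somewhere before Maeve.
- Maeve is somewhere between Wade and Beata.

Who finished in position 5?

Keanu

With clues 1–3, Hana, Maeve, Wade, and Wendy are ruled out for place 5.
With clues 1–4, Beata is ruled out for place 5.
So place 5 is Keanu.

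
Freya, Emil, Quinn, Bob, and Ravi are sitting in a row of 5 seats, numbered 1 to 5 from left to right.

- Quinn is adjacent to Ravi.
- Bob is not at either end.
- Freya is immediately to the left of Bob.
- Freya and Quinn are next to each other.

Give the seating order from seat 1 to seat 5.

Ravi, Quinn, Freya, Bob, Emil

From clues 1–2: Bob is in {2,3,4}.
From clues 1–3: Freya is in {1,2,3}.
From clues 1–4: Ravi → seat 1, Quinn → seat 2, Freya → seat 3, Bob → seat 4, Emil → seat 5.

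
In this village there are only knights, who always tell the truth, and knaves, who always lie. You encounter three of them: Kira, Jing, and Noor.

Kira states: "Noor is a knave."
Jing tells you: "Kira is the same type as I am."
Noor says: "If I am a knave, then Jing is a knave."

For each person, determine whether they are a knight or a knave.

Consider Kira. Suppose Kira is a knave.
Then whichever role Jing has, Jing's statement has the wrong truth value — contradiction.
So Kira is a knight.
Consider Jing. Suppose Jing is a knave.
Then no assignment of the remaining roles makes every statement match its speaker's type — contradiction.
So Jing is a knight.
Consider Noor. Suppose Noor is a knight.
Then Kira's statement comes out false, contradicting Kira being a knight.
So Noor is a knave.

Kira: knight, Jing: knight, Noor: knave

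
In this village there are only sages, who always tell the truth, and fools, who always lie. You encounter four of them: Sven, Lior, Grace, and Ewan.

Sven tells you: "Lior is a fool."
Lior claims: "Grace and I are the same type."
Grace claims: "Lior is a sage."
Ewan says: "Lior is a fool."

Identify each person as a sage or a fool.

Sven: fool, Lior: sage, Grace: sage, Ewan: fool

Consider Sven. Suppose Sven is a sage.
Then no assignment of the remaining roles makes every statement match its speaker's type — contradiction.
So Sven is a fool.
Consider Lior. Suppose Lior is a fool.
Then Sven's statement comes out true, contradicting Sven being a fool.
So Lior is a sage.
With that fixed, Grace's statement is true, so Grace is a sage.
With that fixed, Ewan's statement is false, so Ewan is a fool.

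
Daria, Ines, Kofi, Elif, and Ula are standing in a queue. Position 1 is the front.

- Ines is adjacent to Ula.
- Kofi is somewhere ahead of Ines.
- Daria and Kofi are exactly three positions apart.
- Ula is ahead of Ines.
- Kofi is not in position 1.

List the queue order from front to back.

From clues 1–2: Kofi is in {1,2,3}.
From clues 1–3: Daria is in {4,5}.
From clues 1–5: Elif → position 1, Kofi → position 2, Ula → position 3, Ines → position 4, Daria → position 5.

Elif, Kofi, Ula, Ines, Daria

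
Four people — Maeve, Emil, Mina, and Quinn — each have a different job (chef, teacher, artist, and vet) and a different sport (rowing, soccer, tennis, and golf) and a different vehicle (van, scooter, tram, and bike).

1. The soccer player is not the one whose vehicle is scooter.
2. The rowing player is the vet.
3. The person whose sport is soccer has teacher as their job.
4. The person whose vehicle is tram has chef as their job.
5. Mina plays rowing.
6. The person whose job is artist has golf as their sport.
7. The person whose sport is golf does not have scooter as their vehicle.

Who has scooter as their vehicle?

Mina

With clues 1–7, Emil, Maeve, and Quinn are impossible for the one with vehicle scooter.
That leaves Mina.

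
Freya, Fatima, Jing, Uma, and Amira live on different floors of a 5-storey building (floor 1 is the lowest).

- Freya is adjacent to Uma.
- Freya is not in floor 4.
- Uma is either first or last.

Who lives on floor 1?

With clues 1–3, Amira, Fatima, Freya, and Jing are ruled out for floor 1.
So floor 1 is Uma.

Uma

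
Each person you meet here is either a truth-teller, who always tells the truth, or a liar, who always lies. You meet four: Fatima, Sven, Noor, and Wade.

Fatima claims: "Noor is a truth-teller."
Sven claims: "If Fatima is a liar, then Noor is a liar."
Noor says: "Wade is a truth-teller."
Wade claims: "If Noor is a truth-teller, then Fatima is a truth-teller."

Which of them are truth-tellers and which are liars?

Consider Fatima. Suppose Fatima is a liar.
Then no assignment of the remaining roles makes every statement match its speaker's type — contradiction.
So Fatima is a truth-teller.
With that fixed, Sven's statement is true, so Sven is a truth-teller.
With that fixed, Wade's statement is true, so Wade is a truth-teller.
With that fixed, Noor's statement is true, so Noor is a truth-teller.

Fatima: truth-teller, Sven: truth-teller, Noor: truth-teller, Wade: truth-teller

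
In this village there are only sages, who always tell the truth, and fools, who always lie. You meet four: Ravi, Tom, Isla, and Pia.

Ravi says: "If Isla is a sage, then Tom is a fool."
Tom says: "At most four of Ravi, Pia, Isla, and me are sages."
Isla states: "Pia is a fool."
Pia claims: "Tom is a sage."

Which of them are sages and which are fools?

Ravi: sage, Tom: sage, Isla: fool, Pia: sage

Regardless of anyone's role, Tom's statement is true, so Tom is a sage.
With that fixed, Pia's statement is true, so Pia is a sage.
With that fixed, Isla's statement is false, so Isla is a fool.
With that fixed, Ravi's statement is true, so Ravi is a sage.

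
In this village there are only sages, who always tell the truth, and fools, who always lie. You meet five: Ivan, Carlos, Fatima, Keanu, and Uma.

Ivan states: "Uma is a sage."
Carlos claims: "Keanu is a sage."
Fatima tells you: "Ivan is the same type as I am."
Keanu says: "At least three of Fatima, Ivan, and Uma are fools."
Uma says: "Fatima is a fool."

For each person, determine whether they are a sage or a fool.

Consider Ivan. Suppose Ivan is a fool.
Then whichever role Fatima has, Fatima's statement has the wrong truth value — contradiction.
So Ivan is a sage.
With that fixed, Keanu's statement is false, so Keanu is a fool.
With that fixed, Carlos's statement is false, so Carlos is a fool.
Consider Fatima. Suppose Fatima is a sage.
Then no assignment of the remaining roles makes every statement match its speaker's type — contradiction.
So Fatima is a fool.
With that fixed, Uma's statement is true, so Uma is a sage.

Ivan: sage, Carlos: fool, Fatima: fool, Keanu: fool, Uma: sage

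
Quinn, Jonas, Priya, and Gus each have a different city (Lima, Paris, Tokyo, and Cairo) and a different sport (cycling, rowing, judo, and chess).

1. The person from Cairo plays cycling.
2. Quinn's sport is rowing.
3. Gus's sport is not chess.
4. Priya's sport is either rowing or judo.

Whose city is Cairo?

With clues 1–2, Quinn is impossible for the one with city Cairo.
With clues 1–4, Jonas and Priya are impossible for the one with city Cairo.
That leaves Gus.

Gus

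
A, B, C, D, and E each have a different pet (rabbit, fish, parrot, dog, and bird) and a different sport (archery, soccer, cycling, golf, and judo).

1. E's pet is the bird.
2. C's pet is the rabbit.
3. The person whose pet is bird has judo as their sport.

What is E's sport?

With clues 1–3, archery, cycling, golf, and soccer are impossible for E's sport.
That leaves judo.

judo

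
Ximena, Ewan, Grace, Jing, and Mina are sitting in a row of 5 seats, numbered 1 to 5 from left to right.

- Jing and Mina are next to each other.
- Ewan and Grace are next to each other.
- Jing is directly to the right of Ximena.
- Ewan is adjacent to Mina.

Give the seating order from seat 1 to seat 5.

From clues 1–2: Ximena is in {1,3,5}.
From clues 1–3: Ximena is in {1,3}.
From clues 1–4: Ximena → seat 1, Jing → seat 2, Mina → seat 3, Ewan → seat 4, Grace → seat 5.

Ximena, Jing, Mina, Ewan, Grace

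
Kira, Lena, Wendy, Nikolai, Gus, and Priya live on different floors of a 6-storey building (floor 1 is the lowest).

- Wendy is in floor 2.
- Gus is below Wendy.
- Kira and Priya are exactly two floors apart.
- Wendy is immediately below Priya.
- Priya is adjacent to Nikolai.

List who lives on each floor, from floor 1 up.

From clue 1: Wendy → floor 2.
From clues 1–2: Gus → floor 1.
From clues 1–3: Kira is in {3,4,5,6}.
From clues 1–4: Priya → floor 3, Kira → floor 5.
From clues 1–5: Nikolai → floor 4, Lena → floor 6.

Gus, Wendy, Priya, Nikolai, Kira, Lena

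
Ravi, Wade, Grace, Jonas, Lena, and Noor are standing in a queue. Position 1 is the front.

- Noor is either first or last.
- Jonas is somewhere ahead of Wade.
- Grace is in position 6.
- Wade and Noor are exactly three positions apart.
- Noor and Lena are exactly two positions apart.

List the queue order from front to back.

Noor, Jonas, Lena, Wade, Ravi, Grace

From clue 1: Noor is in {1,6}.
From clues 1–3: Noor → position 1, Grace → position 6.
From clues 1–4: Wade → position 4.
From clues 1–5: Jonas → position 2, Lena → position 3, Ravi → position 5.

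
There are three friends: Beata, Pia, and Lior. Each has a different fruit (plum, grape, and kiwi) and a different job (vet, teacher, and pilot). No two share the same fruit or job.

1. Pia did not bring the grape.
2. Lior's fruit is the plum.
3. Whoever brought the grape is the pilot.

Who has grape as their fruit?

Beata

Clue 1 rules out Pia for the one with fruit grape.
With clues 1–2, Lior is impossible for the one with fruit grape.
That leaves Beata.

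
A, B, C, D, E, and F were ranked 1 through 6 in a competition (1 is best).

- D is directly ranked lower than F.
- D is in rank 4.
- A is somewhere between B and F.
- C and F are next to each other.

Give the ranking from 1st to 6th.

From clue 1: D is in {2,3,4,5,6}.
From clues 1–2: F → rank 3, D → rank 4.
From clues 1–3: A is in {2,5}.
From clues 1–4: E → rank 1, C → rank 2, A → rank 5, B → rank 6.

E, C, F, D, A, B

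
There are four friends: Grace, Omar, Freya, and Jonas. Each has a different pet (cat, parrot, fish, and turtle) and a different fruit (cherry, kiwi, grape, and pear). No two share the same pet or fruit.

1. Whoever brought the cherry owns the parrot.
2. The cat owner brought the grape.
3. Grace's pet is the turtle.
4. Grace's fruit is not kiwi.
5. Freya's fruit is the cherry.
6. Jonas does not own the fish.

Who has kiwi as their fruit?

Omar

With clues 1–4, Grace is impossible for the one with fruit kiwi.
With clues 1–5, Freya is impossible for the one with fruit kiwi.
With clues 1–6, Jonas is impossible for the one with fruit kiwi.
That leaves Omar.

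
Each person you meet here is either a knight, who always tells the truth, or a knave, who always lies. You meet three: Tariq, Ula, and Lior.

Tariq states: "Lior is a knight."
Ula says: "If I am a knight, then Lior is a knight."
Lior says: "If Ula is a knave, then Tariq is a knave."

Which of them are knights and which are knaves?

Consider Tariq. Suppose Tariq is a knave.
Then no assignment of the remaining roles makes every statement match its speaker's type — contradiction.
So Tariq is a knight.
Consider Ula. Suppose Ula is a knave.
Then Ula's own statement would have to be false, but it can't be — contradiction.
So Ula is a knight.
With that fixed, Lior's statement is true, so Lior is a knight.

Tariq: knight, Ula: knight, Lior: knight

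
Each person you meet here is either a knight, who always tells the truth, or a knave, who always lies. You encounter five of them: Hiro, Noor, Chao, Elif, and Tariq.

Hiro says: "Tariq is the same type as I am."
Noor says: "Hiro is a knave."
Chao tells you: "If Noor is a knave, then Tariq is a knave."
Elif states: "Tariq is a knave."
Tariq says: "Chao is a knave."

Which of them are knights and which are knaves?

Hiro: knight, Noor: knave, Chao: knave, Elif: knave, Tariq: knight

Consider Hiro. Suppose Hiro is a knave.
Then no assignment of the remaining roles makes every statement match its speaker's type — contradiction.
So Hiro is a knight.
With that fixed, Noor's statement is false, so Noor is a knave.
Consider Chao. Suppose Chao is a knight.
Then no assignment of the remaining roles makes every statement match its speaker's type — contradiction.
So Chao is a knave.
With that fixed, Tariq's statement is true, so Tariq is a knight.
With that fixed, Elif's statement is false, so Elif is a knave.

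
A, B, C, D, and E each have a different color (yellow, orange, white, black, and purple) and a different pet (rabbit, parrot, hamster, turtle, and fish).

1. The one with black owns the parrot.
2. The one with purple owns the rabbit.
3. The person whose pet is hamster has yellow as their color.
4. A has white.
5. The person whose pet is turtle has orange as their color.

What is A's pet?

With clues 1–4, hamster, parrot, and rabbit are impossible for A's pet.
With clues 1–5, turtle is impossible for A's pet.
That leaves fish.

fish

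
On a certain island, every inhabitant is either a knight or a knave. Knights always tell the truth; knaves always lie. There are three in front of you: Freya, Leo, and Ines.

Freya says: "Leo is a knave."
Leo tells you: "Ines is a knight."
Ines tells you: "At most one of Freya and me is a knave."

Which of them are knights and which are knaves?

Consider Freya. Suppose Freya is a knight.
Then no assignment of the remaining roles makes every statement match its speaker's type — contradiction.
So Freya is a knave.
Consider Leo. Suppose Leo is a knave.
Then Freya's statement comes out true, contradicting Freya being a knave.
So Leo is a knight.
Consider Ines. Suppose Ines is a knave.
Then Leo's statement comes out false, contradicting Leo being a knight.
So Ines is a knight.

Freya: knave, Leo: knight, Ines: knight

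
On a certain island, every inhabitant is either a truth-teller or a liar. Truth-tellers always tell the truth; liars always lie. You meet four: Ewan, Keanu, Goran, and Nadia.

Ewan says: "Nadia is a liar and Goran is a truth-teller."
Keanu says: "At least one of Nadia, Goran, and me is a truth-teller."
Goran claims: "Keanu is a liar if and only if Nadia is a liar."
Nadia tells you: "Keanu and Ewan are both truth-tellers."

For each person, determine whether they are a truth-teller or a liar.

Ewan: liar, Keanu: truth-teller, Goran: liar, Nadia: liar

Consider Ewan. Suppose Ewan is a truth-teller.
Then no assignment of the remaining roles makes every statement match its speaker's type — contradiction.
So Ewan is a liar.
With that fixed, Nadia's statement is false, so Nadia is a liar.
Consider Keanu. Suppose Keanu is a liar.
Then no assignment of the remaining roles makes every statement match its speaker's type — contradiction.
So Keanu is a truth-teller.
With that fixed, Goran's statement is false, so Goran is a liar.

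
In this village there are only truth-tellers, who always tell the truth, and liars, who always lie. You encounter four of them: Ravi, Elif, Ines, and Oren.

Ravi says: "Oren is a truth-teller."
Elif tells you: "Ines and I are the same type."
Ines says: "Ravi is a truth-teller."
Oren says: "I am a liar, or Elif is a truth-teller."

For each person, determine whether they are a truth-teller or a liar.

Consider Ravi. Suppose Ravi is a liar.
Then no assignment of the remaining roles makes every statement match its speaker's type — contradiction.
So Ravi is a truth-teller.
With that fixed, Ines's statement is true, so Ines is a truth-teller.
Consider Elif. Suppose Elif is a liar.
Then whichever role Oren has, Oren's statement has the wrong truth value — contradiction.
So Elif is a truth-teller.
With that fixed, Oren's statement is true, so Oren is a truth-teller.

Ravi: truth-teller, Elif: truth-teller, Ines: truth-teller, Oren: truth-teller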